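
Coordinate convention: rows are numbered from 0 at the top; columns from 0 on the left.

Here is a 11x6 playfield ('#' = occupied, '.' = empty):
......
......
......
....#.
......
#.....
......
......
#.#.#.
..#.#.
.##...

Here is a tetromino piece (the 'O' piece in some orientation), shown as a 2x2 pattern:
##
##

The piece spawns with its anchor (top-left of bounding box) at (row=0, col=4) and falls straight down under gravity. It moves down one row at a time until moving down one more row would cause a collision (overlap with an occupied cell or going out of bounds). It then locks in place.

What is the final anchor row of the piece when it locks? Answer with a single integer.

Answer: 1

Derivation:
Spawn at (row=0, col=4). Try each row:
  row 0: fits
  row 1: fits
  row 2: blocked -> lock at row 1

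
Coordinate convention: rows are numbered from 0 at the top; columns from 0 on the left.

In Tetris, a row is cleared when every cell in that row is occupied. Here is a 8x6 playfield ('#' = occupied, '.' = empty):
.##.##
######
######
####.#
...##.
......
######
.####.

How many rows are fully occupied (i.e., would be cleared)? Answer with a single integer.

Check each row:
  row 0: 2 empty cells -> not full
  row 1: 0 empty cells -> FULL (clear)
  row 2: 0 empty cells -> FULL (clear)
  row 3: 1 empty cell -> not full
  row 4: 4 empty cells -> not full
  row 5: 6 empty cells -> not full
  row 6: 0 empty cells -> FULL (clear)
  row 7: 2 empty cells -> not full
Total rows cleared: 3

Answer: 3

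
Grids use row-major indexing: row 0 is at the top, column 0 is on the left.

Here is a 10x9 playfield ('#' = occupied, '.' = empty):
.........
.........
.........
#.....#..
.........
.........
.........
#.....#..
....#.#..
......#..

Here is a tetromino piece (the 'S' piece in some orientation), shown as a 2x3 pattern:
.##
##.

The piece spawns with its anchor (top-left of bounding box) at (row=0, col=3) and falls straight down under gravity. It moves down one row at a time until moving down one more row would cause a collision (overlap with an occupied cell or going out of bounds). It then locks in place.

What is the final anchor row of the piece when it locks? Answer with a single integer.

Answer: 6

Derivation:
Spawn at (row=0, col=3). Try each row:
  row 0: fits
  row 1: fits
  row 2: fits
  row 3: fits
  row 4: fits
  row 5: fits
  row 6: fits
  row 7: blocked -> lock at row 6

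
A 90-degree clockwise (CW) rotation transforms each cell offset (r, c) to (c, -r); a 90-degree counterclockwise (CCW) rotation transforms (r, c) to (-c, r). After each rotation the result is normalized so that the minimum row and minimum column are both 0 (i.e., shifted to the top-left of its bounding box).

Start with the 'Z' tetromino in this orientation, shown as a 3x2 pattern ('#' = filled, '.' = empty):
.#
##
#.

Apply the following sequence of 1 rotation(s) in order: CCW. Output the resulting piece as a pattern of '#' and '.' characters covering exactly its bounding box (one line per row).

Answer: ##.
.##

Derivation:
Start:
.#
##
#.
After rotation 1 (CCW):
##.
.##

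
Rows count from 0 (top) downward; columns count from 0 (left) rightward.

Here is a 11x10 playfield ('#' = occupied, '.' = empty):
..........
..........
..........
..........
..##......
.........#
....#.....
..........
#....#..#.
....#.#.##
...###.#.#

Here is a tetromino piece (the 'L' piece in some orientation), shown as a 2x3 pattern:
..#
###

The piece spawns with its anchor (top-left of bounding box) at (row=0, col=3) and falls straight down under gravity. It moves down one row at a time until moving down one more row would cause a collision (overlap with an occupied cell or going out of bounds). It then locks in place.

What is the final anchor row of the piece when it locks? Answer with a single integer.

Spawn at (row=0, col=3). Try each row:
  row 0: fits
  row 1: fits
  row 2: fits
  row 3: blocked -> lock at row 2

Answer: 2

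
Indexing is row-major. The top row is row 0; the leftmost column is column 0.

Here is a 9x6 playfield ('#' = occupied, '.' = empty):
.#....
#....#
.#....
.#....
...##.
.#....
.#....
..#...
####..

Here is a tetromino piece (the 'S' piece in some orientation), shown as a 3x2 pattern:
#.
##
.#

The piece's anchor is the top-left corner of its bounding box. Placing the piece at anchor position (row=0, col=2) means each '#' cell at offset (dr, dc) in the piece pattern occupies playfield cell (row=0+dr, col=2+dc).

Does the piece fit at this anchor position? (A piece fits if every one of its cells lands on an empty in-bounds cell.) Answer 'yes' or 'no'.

Answer: yes

Derivation:
Check each piece cell at anchor (0, 2):
  offset (0,0) -> (0,2): empty -> OK
  offset (1,0) -> (1,2): empty -> OK
  offset (1,1) -> (1,3): empty -> OK
  offset (2,1) -> (2,3): empty -> OK
All cells valid: yes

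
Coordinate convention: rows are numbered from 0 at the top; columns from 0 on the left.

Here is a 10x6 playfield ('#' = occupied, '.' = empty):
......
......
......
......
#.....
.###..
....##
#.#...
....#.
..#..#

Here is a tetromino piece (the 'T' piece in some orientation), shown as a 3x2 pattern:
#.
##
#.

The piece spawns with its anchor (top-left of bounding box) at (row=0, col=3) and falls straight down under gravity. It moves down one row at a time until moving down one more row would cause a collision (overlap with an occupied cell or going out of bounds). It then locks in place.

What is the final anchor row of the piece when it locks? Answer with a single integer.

Answer: 2

Derivation:
Spawn at (row=0, col=3). Try each row:
  row 0: fits
  row 1: fits
  row 2: fits
  row 3: blocked -> lock at row 2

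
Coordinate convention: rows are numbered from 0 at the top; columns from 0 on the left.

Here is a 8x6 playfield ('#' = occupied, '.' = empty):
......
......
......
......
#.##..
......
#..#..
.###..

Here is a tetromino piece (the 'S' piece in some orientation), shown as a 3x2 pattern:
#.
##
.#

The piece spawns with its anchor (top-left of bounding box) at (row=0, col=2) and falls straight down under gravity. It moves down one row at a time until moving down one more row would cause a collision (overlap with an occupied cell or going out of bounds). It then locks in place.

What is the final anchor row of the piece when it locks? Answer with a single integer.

Answer: 1

Derivation:
Spawn at (row=0, col=2). Try each row:
  row 0: fits
  row 1: fits
  row 2: blocked -> lock at row 1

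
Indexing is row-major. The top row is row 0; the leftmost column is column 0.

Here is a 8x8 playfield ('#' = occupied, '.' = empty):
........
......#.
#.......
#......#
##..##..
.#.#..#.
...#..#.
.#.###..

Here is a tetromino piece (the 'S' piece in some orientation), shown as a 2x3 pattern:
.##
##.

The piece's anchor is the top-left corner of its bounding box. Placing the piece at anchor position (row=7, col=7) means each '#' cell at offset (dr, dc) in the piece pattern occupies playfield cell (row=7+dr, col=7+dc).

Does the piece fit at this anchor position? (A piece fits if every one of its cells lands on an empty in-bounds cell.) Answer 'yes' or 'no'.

Check each piece cell at anchor (7, 7):
  offset (0,1) -> (7,8): out of bounds -> FAIL
  offset (0,2) -> (7,9): out of bounds -> FAIL
  offset (1,0) -> (8,7): out of bounds -> FAIL
  offset (1,1) -> (8,8): out of bounds -> FAIL
All cells valid: no

Answer: no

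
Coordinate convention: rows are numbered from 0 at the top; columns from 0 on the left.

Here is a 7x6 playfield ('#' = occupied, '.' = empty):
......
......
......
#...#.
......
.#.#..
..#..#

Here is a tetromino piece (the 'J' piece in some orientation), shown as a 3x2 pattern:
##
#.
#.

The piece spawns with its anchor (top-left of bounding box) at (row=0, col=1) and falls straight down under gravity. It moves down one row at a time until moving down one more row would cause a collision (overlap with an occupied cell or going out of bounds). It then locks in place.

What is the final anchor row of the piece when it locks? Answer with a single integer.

Spawn at (row=0, col=1). Try each row:
  row 0: fits
  row 1: fits
  row 2: fits
  row 3: blocked -> lock at row 2

Answer: 2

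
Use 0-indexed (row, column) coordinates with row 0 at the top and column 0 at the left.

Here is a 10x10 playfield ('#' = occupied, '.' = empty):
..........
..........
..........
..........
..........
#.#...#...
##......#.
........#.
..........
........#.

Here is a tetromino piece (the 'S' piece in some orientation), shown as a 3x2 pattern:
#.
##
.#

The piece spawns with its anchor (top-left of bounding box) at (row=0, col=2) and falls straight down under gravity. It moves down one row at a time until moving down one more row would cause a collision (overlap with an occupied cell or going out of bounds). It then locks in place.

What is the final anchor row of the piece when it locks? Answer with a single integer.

Answer: 3

Derivation:
Spawn at (row=0, col=2). Try each row:
  row 0: fits
  row 1: fits
  row 2: fits
  row 3: fits
  row 4: blocked -> lock at row 3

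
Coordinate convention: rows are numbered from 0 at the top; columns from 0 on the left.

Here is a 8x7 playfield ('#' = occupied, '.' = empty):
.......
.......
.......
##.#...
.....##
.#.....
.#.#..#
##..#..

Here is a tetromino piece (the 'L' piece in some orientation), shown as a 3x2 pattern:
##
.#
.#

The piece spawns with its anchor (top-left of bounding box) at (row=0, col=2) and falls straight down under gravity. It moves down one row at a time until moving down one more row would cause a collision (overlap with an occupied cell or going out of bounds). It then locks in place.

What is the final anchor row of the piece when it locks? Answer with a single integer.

Answer: 0

Derivation:
Spawn at (row=0, col=2). Try each row:
  row 0: fits
  row 1: blocked -> lock at row 0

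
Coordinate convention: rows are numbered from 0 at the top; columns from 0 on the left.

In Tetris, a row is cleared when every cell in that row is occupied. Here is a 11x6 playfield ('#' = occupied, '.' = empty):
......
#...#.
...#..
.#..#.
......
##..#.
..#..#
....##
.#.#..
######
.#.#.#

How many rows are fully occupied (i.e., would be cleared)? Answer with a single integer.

Answer: 1

Derivation:
Check each row:
  row 0: 6 empty cells -> not full
  row 1: 4 empty cells -> not full
  row 2: 5 empty cells -> not full
  row 3: 4 empty cells -> not full
  row 4: 6 empty cells -> not full
  row 5: 3 empty cells -> not full
  row 6: 4 empty cells -> not full
  row 7: 4 empty cells -> not full
  row 8: 4 empty cells -> not full
  row 9: 0 empty cells -> FULL (clear)
  row 10: 3 empty cells -> not full
Total rows cleared: 1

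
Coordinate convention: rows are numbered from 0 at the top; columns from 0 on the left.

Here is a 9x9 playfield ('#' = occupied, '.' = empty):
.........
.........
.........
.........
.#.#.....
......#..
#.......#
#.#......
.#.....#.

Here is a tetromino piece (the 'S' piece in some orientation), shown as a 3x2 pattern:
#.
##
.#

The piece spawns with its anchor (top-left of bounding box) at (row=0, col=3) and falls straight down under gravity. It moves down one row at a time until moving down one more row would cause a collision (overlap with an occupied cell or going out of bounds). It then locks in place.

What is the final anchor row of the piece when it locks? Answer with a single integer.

Answer: 2

Derivation:
Spawn at (row=0, col=3). Try each row:
  row 0: fits
  row 1: fits
  row 2: fits
  row 3: blocked -> lock at row 2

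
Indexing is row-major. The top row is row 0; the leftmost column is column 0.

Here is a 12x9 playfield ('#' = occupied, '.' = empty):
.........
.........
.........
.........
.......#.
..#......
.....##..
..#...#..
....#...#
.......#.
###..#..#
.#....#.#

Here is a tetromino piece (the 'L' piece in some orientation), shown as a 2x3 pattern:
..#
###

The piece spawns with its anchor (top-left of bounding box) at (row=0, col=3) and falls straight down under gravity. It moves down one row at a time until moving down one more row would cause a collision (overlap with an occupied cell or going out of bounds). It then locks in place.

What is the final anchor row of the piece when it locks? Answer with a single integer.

Spawn at (row=0, col=3). Try each row:
  row 0: fits
  row 1: fits
  row 2: fits
  row 3: fits
  row 4: fits
  row 5: blocked -> lock at row 4

Answer: 4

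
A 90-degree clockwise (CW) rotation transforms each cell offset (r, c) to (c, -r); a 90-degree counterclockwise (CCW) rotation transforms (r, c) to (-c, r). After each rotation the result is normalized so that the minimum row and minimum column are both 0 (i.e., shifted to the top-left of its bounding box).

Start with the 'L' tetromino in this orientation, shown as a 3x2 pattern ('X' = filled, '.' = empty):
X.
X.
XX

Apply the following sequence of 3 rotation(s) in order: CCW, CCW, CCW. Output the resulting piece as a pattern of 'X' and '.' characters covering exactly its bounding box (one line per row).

Answer: XXX
X..

Derivation:
Start:
X.
X.
XX
After rotation 1 (CCW):
..X
XXX
After rotation 2 (CCW):
XX
.X
.X
After rotation 3 (CCW):
XXX
X..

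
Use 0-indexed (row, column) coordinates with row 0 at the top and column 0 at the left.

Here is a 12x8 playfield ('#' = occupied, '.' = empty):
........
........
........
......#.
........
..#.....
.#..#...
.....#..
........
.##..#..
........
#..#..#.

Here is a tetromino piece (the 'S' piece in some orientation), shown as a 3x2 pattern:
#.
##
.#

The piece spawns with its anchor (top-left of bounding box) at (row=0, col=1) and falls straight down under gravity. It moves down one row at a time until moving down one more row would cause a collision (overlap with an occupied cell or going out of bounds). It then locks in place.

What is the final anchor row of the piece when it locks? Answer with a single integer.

Spawn at (row=0, col=1). Try each row:
  row 0: fits
  row 1: fits
  row 2: fits
  row 3: blocked -> lock at row 2

Answer: 2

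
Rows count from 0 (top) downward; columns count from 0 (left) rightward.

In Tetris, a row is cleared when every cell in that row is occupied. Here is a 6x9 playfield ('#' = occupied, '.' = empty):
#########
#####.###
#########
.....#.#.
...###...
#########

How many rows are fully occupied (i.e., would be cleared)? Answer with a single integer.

Answer: 3

Derivation:
Check each row:
  row 0: 0 empty cells -> FULL (clear)
  row 1: 1 empty cell -> not full
  row 2: 0 empty cells -> FULL (clear)
  row 3: 7 empty cells -> not full
  row 4: 6 empty cells -> not full
  row 5: 0 empty cells -> FULL (clear)
Total rows cleared: 3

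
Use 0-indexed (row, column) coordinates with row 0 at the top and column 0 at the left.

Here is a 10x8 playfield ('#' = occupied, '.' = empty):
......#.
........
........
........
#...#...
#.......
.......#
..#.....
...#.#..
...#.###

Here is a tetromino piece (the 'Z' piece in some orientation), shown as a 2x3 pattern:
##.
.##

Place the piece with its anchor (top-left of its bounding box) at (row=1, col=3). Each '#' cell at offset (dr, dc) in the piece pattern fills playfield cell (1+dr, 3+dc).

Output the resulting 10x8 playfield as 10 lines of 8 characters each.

Answer: ......#.
...##...
....##..
........
#...#...
#.......
.......#
..#.....
...#.#..
...#.###

Derivation:
Fill (1+0,3+0) = (1,3)
Fill (1+0,3+1) = (1,4)
Fill (1+1,3+1) = (2,4)
Fill (1+1,3+2) = (2,5)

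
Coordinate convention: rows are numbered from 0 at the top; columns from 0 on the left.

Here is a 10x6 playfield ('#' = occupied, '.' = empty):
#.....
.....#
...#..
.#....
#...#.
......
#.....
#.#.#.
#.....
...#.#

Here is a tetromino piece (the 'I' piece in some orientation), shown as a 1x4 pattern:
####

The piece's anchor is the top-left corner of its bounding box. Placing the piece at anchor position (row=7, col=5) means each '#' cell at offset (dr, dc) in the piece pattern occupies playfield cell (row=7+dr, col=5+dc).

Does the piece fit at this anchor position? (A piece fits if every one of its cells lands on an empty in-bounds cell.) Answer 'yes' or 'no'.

Check each piece cell at anchor (7, 5):
  offset (0,0) -> (7,5): empty -> OK
  offset (0,1) -> (7,6): out of bounds -> FAIL
  offset (0,2) -> (7,7): out of bounds -> FAIL
  offset (0,3) -> (7,8): out of bounds -> FAIL
All cells valid: no

Answer: no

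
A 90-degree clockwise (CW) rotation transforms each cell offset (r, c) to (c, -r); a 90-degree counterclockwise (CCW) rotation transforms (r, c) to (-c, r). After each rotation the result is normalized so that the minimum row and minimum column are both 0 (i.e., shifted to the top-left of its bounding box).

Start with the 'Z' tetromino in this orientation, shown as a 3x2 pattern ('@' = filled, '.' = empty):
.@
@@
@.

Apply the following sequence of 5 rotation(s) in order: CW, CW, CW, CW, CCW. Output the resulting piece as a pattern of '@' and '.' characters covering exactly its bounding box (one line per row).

Answer: @@.
.@@

Derivation:
Start:
.@
@@
@.
After rotation 1 (CW):
@@.
.@@
After rotation 2 (CW):
.@
@@
@.
After rotation 3 (CW):
@@.
.@@
After rotation 4 (CW):
.@
@@
@.
After rotation 5 (CCW):
@@.
.@@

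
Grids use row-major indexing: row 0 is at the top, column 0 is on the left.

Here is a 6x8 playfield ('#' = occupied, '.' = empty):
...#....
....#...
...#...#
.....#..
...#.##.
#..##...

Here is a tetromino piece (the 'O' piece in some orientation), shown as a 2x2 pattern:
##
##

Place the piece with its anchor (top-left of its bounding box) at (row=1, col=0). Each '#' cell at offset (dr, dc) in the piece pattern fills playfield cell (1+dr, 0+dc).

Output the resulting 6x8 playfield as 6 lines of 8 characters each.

Answer: ...#....
##..#...
##.#...#
.....#..
...#.##.
#..##...

Derivation:
Fill (1+0,0+0) = (1,0)
Fill (1+0,0+1) = (1,1)
Fill (1+1,0+0) = (2,0)
Fill (1+1,0+1) = (2,1)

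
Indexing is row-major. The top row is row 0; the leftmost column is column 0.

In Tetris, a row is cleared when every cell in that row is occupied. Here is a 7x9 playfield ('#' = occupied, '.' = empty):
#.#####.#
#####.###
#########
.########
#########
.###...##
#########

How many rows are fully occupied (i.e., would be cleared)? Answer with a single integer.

Answer: 3

Derivation:
Check each row:
  row 0: 2 empty cells -> not full
  row 1: 1 empty cell -> not full
  row 2: 0 empty cells -> FULL (clear)
  row 3: 1 empty cell -> not full
  row 4: 0 empty cells -> FULL (clear)
  row 5: 4 empty cells -> not full
  row 6: 0 empty cells -> FULL (clear)
Total rows cleared: 3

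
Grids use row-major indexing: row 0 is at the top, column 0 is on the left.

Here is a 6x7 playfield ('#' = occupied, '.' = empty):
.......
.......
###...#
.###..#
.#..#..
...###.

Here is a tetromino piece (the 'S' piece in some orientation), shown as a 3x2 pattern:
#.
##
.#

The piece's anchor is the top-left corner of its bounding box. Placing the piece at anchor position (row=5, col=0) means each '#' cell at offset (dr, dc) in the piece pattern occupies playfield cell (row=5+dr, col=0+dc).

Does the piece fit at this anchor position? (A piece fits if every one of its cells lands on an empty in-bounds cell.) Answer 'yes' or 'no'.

Answer: no

Derivation:
Check each piece cell at anchor (5, 0):
  offset (0,0) -> (5,0): empty -> OK
  offset (1,0) -> (6,0): out of bounds -> FAIL
  offset (1,1) -> (6,1): out of bounds -> FAIL
  offset (2,1) -> (7,1): out of bounds -> FAIL
All cells valid: no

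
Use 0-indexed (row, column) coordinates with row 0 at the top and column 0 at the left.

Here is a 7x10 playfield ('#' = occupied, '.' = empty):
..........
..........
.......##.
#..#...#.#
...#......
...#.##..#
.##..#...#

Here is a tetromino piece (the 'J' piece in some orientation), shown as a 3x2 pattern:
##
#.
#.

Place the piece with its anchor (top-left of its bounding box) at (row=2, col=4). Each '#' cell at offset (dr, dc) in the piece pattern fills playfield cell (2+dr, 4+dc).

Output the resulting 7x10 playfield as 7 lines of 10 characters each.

Fill (2+0,4+0) = (2,4)
Fill (2+0,4+1) = (2,5)
Fill (2+1,4+0) = (3,4)
Fill (2+2,4+0) = (4,4)

Answer: ..........
..........
....##.##.
#..##..#.#
...##.....
...#.##..#
.##..#...#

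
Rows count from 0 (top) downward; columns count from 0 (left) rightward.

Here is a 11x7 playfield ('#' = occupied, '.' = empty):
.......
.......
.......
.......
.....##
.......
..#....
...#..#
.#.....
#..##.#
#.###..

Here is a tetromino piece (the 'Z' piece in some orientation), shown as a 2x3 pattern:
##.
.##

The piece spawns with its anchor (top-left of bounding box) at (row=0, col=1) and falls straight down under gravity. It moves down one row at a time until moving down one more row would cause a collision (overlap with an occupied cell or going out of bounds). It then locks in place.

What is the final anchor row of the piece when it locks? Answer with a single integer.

Spawn at (row=0, col=1). Try each row:
  row 0: fits
  row 1: fits
  row 2: fits
  row 3: fits
  row 4: fits
  row 5: blocked -> lock at row 4

Answer: 4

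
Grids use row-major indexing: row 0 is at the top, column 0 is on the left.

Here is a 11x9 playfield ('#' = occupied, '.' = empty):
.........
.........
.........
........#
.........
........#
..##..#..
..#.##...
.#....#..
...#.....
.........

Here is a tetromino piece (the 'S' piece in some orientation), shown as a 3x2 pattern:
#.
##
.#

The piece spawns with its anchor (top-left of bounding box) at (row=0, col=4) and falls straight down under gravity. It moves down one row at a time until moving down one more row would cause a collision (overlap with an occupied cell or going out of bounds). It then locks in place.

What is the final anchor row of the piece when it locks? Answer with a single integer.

Spawn at (row=0, col=4). Try each row:
  row 0: fits
  row 1: fits
  row 2: fits
  row 3: fits
  row 4: fits
  row 5: blocked -> lock at row 4

Answer: 4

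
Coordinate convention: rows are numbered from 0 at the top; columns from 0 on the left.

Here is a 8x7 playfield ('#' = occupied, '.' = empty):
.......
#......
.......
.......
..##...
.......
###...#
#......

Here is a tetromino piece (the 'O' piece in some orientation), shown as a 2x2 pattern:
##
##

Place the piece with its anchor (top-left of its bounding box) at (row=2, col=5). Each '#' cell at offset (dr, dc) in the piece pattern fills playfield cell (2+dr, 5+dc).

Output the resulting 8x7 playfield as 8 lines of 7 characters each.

Fill (2+0,5+0) = (2,5)
Fill (2+0,5+1) = (2,6)
Fill (2+1,5+0) = (3,5)
Fill (2+1,5+1) = (3,6)

Answer: .......
#......
.....##
.....##
..##...
.......
###...#
#......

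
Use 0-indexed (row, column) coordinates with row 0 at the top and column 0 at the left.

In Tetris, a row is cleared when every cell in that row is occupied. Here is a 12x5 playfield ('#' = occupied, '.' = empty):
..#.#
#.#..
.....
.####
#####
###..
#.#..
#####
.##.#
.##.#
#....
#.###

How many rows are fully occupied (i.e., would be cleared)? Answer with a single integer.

Answer: 2

Derivation:
Check each row:
  row 0: 3 empty cells -> not full
  row 1: 3 empty cells -> not full
  row 2: 5 empty cells -> not full
  row 3: 1 empty cell -> not full
  row 4: 0 empty cells -> FULL (clear)
  row 5: 2 empty cells -> not full
  row 6: 3 empty cells -> not full
  row 7: 0 empty cells -> FULL (clear)
  row 8: 2 empty cells -> not full
  row 9: 2 empty cells -> not full
  row 10: 4 empty cells -> not full
  row 11: 1 empty cell -> not full
Total rows cleared: 2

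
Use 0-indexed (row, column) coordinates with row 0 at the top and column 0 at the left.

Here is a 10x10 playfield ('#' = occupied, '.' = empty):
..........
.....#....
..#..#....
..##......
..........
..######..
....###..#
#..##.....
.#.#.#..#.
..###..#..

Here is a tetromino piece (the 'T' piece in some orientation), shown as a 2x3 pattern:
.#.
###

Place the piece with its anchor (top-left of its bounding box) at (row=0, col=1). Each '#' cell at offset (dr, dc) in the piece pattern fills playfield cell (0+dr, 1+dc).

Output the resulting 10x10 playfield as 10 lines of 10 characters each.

Answer: ..#.......
.###.#....
..#..#....
..##......
..........
..######..
....###..#
#..##.....
.#.#.#..#.
..###..#..

Derivation:
Fill (0+0,1+1) = (0,2)
Fill (0+1,1+0) = (1,1)
Fill (0+1,1+1) = (1,2)
Fill (0+1,1+2) = (1,3)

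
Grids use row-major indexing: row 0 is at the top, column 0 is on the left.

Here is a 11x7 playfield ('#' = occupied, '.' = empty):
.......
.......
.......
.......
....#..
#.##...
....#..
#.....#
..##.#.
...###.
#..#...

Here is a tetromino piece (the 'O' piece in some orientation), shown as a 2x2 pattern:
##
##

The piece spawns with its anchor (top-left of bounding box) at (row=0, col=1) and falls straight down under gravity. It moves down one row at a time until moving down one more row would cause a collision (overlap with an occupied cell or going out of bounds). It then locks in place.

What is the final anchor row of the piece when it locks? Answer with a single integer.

Answer: 3

Derivation:
Spawn at (row=0, col=1). Try each row:
  row 0: fits
  row 1: fits
  row 2: fits
  row 3: fits
  row 4: blocked -> lock at row 3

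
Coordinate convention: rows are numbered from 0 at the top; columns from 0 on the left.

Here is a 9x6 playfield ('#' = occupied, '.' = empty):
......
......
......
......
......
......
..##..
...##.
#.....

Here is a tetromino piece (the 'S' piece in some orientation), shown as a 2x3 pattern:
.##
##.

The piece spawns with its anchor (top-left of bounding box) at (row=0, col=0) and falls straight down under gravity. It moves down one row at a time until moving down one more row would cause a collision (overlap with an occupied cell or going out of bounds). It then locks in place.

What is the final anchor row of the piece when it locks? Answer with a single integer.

Answer: 5

Derivation:
Spawn at (row=0, col=0). Try each row:
  row 0: fits
  row 1: fits
  row 2: fits
  row 3: fits
  row 4: fits
  row 5: fits
  row 6: blocked -> lock at row 5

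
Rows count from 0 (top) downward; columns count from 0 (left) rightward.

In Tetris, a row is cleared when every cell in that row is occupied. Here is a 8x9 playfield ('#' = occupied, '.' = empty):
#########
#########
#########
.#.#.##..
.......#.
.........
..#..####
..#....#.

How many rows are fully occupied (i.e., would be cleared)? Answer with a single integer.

Check each row:
  row 0: 0 empty cells -> FULL (clear)
  row 1: 0 empty cells -> FULL (clear)
  row 2: 0 empty cells -> FULL (clear)
  row 3: 5 empty cells -> not full
  row 4: 8 empty cells -> not full
  row 5: 9 empty cells -> not full
  row 6: 4 empty cells -> not full
  row 7: 7 empty cells -> not full
Total rows cleared: 3

Answer: 3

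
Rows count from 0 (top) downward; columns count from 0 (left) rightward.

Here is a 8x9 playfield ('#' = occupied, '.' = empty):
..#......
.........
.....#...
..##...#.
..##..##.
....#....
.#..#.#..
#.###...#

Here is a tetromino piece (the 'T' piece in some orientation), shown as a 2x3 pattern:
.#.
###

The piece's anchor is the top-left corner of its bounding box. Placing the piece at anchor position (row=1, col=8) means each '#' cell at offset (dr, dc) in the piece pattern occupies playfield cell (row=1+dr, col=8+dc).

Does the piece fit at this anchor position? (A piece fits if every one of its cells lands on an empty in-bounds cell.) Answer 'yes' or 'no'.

Check each piece cell at anchor (1, 8):
  offset (0,1) -> (1,9): out of bounds -> FAIL
  offset (1,0) -> (2,8): empty -> OK
  offset (1,1) -> (2,9): out of bounds -> FAIL
  offset (1,2) -> (2,10): out of bounds -> FAIL
All cells valid: no

Answer: no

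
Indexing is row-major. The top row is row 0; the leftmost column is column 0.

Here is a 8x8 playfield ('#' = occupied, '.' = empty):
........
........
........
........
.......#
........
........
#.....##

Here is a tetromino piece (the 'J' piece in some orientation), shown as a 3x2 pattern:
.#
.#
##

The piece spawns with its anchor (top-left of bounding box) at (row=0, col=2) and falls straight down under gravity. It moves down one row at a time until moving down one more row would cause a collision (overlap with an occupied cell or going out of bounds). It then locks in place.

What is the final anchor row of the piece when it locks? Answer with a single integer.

Spawn at (row=0, col=2). Try each row:
  row 0: fits
  row 1: fits
  row 2: fits
  row 3: fits
  row 4: fits
  row 5: fits
  row 6: blocked -> lock at row 5

Answer: 5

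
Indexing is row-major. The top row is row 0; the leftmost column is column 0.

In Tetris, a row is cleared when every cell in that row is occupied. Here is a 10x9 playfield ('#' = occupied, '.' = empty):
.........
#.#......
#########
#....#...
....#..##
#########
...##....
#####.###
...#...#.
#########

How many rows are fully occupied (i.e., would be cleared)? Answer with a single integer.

Check each row:
  row 0: 9 empty cells -> not full
  row 1: 7 empty cells -> not full
  row 2: 0 empty cells -> FULL (clear)
  row 3: 7 empty cells -> not full
  row 4: 6 empty cells -> not full
  row 5: 0 empty cells -> FULL (clear)
  row 6: 7 empty cells -> not full
  row 7: 1 empty cell -> not full
  row 8: 7 empty cells -> not full
  row 9: 0 empty cells -> FULL (clear)
Total rows cleared: 3

Answer: 3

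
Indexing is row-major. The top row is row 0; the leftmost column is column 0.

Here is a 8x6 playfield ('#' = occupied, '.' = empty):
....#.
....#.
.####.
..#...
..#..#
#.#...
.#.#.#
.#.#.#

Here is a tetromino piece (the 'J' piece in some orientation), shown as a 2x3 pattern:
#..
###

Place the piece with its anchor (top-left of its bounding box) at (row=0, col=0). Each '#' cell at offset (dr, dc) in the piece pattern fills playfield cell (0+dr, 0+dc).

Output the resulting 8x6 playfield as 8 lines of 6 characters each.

Fill (0+0,0+0) = (0,0)
Fill (0+1,0+0) = (1,0)
Fill (0+1,0+1) = (1,1)
Fill (0+1,0+2) = (1,2)

Answer: #...#.
###.#.
.####.
..#...
..#..#
#.#...
.#.#.#
.#.#.#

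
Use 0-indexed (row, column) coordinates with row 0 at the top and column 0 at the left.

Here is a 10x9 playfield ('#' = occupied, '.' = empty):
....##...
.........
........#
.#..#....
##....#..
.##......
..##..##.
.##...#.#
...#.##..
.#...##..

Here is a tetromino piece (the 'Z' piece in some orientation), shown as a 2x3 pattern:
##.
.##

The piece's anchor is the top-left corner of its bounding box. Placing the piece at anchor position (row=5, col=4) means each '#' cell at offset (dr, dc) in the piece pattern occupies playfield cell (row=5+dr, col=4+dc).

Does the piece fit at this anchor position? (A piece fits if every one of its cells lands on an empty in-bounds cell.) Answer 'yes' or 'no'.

Check each piece cell at anchor (5, 4):
  offset (0,0) -> (5,4): empty -> OK
  offset (0,1) -> (5,5): empty -> OK
  offset (1,1) -> (6,5): empty -> OK
  offset (1,2) -> (6,6): occupied ('#') -> FAIL
All cells valid: no

Answer: no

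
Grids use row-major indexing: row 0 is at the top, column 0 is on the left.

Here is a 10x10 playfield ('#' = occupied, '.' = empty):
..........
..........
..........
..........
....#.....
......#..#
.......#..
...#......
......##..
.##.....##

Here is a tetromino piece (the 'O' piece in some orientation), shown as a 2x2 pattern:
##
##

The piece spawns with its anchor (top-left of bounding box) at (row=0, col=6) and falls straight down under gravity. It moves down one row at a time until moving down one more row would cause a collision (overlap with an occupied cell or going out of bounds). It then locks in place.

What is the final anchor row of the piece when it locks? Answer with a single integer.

Spawn at (row=0, col=6). Try each row:
  row 0: fits
  row 1: fits
  row 2: fits
  row 3: fits
  row 4: blocked -> lock at row 3

Answer: 3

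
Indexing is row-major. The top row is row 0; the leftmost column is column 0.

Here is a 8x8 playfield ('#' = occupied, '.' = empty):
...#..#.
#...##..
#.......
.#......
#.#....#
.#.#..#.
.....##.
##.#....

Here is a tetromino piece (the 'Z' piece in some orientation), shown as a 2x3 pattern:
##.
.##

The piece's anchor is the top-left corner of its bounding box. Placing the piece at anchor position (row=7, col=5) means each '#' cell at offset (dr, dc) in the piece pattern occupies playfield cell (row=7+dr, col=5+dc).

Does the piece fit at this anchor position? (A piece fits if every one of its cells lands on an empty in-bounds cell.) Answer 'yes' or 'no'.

Answer: no

Derivation:
Check each piece cell at anchor (7, 5):
  offset (0,0) -> (7,5): empty -> OK
  offset (0,1) -> (7,6): empty -> OK
  offset (1,1) -> (8,6): out of bounds -> FAIL
  offset (1,2) -> (8,7): out of bounds -> FAIL
All cells valid: no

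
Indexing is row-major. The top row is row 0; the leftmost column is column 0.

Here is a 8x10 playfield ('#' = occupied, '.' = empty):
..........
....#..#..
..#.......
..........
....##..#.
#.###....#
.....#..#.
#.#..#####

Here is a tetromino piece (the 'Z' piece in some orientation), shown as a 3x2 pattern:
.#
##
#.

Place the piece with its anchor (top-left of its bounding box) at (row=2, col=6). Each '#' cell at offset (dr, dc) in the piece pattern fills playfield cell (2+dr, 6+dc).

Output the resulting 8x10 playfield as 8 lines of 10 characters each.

Answer: ..........
....#..#..
..#....#..
......##..
....###.#.
#.###....#
.....#..#.
#.#..#####

Derivation:
Fill (2+0,6+1) = (2,7)
Fill (2+1,6+0) = (3,6)
Fill (2+1,6+1) = (3,7)
Fill (2+2,6+0) = (4,6)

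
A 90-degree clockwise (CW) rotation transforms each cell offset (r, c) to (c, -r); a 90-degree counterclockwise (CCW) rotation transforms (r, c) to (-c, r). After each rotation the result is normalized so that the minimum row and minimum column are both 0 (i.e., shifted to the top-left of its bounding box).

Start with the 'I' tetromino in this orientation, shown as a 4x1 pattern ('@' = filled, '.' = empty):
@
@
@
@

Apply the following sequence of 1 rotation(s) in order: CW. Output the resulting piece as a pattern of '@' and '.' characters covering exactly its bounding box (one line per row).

Start:
@
@
@
@
After rotation 1 (CW):
@@@@

Answer: @@@@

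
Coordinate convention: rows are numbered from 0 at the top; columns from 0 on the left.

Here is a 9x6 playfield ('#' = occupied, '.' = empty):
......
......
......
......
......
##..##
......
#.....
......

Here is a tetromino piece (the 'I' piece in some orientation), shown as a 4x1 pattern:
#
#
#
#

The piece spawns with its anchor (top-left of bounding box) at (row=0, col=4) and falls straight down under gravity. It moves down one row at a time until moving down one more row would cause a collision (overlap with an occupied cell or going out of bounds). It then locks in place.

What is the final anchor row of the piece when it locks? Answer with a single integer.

Answer: 1

Derivation:
Spawn at (row=0, col=4). Try each row:
  row 0: fits
  row 1: fits
  row 2: blocked -> lock at row 1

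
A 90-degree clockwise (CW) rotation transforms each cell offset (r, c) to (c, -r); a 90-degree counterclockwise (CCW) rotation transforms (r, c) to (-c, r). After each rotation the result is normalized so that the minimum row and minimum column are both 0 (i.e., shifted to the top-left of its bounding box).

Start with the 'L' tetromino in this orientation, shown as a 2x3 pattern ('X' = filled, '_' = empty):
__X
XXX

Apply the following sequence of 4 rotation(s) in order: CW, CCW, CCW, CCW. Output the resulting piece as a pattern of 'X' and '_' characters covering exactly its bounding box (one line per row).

Answer: XXX
X__

Derivation:
Start:
__X
XXX
After rotation 1 (CW):
X_
X_
XX
After rotation 2 (CCW):
__X
XXX
After rotation 3 (CCW):
XX
_X
_X
After rotation 4 (CCW):
XXX
X__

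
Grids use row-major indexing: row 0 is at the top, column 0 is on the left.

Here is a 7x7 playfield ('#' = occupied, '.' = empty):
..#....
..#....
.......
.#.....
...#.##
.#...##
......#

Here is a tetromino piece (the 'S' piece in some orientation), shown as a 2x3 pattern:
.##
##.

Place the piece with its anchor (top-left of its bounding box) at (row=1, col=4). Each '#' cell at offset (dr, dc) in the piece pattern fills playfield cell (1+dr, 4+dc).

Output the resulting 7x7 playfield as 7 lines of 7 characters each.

Fill (1+0,4+1) = (1,5)
Fill (1+0,4+2) = (1,6)
Fill (1+1,4+0) = (2,4)
Fill (1+1,4+1) = (2,5)

Answer: ..#....
..#..##
....##.
.#.....
...#.##
.#...##
......#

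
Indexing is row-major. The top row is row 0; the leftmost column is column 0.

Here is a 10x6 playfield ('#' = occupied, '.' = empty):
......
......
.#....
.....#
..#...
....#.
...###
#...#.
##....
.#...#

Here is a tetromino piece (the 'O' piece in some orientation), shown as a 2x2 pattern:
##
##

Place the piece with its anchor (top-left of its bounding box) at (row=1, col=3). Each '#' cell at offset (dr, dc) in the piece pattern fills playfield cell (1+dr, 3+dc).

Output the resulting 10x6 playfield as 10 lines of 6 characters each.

Answer: ......
...##.
.#.##.
.....#
..#...
....#.
...###
#...#.
##....
.#...#

Derivation:
Fill (1+0,3+0) = (1,3)
Fill (1+0,3+1) = (1,4)
Fill (1+1,3+0) = (2,3)
Fill (1+1,3+1) = (2,4)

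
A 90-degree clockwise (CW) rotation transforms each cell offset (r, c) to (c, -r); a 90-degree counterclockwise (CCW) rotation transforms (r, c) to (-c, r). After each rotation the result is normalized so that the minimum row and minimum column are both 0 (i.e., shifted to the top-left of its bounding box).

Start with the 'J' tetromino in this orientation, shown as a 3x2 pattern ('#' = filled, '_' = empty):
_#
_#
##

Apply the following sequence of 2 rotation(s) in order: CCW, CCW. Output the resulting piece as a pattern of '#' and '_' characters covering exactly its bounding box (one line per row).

Start:
_#
_#
##
After rotation 1 (CCW):
###
__#
After rotation 2 (CCW):
##
#_
#_

Answer: ##
#_
#_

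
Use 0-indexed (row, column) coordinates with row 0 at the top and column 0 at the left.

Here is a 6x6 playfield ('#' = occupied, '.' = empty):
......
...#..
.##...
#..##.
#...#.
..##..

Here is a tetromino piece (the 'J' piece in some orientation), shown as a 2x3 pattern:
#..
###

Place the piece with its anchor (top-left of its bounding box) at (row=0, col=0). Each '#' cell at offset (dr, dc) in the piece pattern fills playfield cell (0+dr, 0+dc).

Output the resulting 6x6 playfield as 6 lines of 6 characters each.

Fill (0+0,0+0) = (0,0)
Fill (0+1,0+0) = (1,0)
Fill (0+1,0+1) = (1,1)
Fill (0+1,0+2) = (1,2)

Answer: #.....
####..
.##...
#..##.
#...#.
..##..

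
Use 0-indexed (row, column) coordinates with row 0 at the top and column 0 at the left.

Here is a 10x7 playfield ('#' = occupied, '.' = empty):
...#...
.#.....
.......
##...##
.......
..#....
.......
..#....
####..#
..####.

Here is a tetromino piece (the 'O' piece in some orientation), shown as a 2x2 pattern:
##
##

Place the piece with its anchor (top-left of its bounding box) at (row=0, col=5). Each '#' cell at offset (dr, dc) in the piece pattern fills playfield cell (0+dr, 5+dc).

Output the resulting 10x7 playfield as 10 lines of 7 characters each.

Fill (0+0,5+0) = (0,5)
Fill (0+0,5+1) = (0,6)
Fill (0+1,5+0) = (1,5)
Fill (0+1,5+1) = (1,6)

Answer: ...#.##
.#...##
.......
##...##
.......
..#....
.......
..#....
####..#
..####.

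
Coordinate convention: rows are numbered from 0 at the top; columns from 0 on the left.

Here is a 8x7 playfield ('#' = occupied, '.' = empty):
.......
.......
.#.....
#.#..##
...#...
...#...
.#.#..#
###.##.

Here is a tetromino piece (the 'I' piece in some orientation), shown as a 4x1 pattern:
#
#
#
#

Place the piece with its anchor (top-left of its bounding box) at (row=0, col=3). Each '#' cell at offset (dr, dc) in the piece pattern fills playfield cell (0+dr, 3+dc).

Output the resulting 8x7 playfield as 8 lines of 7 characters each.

Fill (0+0,3+0) = (0,3)
Fill (0+1,3+0) = (1,3)
Fill (0+2,3+0) = (2,3)
Fill (0+3,3+0) = (3,3)

Answer: ...#...
...#...
.#.#...
#.##.##
...#...
...#...
.#.#..#
###.##.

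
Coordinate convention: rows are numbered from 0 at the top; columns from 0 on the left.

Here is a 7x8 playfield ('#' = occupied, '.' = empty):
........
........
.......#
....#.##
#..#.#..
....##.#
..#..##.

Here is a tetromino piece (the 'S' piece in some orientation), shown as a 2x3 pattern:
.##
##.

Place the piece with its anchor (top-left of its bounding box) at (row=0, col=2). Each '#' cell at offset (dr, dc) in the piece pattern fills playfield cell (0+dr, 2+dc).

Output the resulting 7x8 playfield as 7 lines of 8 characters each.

Fill (0+0,2+1) = (0,3)
Fill (0+0,2+2) = (0,4)
Fill (0+1,2+0) = (1,2)
Fill (0+1,2+1) = (1,3)

Answer: ...##...
..##....
.......#
....#.##
#..#.#..
....##.#
..#..##.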